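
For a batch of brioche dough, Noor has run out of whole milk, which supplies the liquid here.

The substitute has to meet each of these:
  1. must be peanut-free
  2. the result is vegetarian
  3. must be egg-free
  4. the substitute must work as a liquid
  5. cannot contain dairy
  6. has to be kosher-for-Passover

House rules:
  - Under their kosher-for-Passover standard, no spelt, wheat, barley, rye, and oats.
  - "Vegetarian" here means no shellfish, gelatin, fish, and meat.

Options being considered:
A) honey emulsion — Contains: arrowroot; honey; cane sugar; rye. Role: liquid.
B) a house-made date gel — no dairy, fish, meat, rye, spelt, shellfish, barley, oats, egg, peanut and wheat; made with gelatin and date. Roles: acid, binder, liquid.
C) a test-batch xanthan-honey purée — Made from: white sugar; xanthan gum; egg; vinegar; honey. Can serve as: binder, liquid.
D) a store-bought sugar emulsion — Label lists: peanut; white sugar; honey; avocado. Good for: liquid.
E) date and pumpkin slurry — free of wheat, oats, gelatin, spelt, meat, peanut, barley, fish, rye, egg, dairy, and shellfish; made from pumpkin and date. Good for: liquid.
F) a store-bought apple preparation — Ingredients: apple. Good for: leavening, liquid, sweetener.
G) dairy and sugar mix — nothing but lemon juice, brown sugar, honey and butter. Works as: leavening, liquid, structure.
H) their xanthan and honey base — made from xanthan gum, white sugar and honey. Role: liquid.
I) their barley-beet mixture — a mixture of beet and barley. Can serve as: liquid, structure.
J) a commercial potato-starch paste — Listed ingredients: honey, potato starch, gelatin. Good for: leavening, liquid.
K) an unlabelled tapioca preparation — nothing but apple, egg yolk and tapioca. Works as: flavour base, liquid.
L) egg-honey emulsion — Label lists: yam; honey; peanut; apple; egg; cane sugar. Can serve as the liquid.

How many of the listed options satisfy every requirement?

A: has rye, so not kosher-for-Passover — out
B: has gelatin, so not vegetarian — out
C: has egg, so not egg-free — reject
D: has peanut, so not peanut-free — reject
E: vegetarian, kosher-for-Passover — OK
F: only apple; none excluded — keep
G: has butter, so not dairy-free — no
H: only honey, white sugar and xanthan gum; none excluded — valid
I: has barley, so not kosher-for-Passover — out
J: has gelatin, so not vegetarian — out
K: has egg yolk, so not egg-free — out
L: has egg, so not egg-free; has peanut, so not peanut-free — no

3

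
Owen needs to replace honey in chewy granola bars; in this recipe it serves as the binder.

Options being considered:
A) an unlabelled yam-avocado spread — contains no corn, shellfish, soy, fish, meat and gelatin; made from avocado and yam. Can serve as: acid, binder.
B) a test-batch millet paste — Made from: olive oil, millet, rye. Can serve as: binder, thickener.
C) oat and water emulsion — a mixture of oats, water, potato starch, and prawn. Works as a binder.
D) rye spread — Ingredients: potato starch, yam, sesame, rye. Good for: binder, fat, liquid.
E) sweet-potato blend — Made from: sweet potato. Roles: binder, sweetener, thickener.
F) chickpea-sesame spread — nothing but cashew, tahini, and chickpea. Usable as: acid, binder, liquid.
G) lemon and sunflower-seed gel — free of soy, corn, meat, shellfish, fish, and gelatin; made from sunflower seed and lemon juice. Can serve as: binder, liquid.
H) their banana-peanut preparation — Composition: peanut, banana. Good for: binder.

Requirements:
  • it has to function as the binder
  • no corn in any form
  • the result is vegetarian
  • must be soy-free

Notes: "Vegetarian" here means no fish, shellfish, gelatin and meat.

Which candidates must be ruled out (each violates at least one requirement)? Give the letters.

C

A: every rule checks out — OK
B: only rye, millet, and olive oil; none excluded — OK
C: has prawn, so not vegetarian — out
D: works as a binder, vegetarian, no corn — keep
E: all constraints satisfied — valid
F: nothing on the exclusion list — keep
G: works as a binder, vegetarian, no corn — OK
H: only peanut and banana; none excluded — keep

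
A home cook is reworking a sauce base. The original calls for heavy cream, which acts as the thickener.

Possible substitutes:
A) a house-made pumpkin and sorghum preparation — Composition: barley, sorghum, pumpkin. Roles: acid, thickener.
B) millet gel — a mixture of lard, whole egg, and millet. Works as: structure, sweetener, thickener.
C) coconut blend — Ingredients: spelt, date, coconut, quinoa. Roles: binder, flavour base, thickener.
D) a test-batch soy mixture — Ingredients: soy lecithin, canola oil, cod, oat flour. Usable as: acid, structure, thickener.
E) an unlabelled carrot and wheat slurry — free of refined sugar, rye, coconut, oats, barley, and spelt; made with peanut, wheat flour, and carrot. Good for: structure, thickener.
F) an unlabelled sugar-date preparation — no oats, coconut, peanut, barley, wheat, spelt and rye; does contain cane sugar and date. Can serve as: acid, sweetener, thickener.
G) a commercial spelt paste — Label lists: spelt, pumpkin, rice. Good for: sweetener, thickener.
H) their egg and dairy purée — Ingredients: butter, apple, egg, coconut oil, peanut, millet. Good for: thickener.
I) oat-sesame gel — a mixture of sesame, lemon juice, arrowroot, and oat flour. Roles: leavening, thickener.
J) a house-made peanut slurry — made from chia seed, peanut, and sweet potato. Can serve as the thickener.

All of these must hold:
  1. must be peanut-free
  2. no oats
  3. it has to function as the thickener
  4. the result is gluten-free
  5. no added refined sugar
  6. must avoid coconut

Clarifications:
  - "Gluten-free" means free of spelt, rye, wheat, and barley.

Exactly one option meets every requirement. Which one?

A: has barley, so not gluten-free — no
B: every rule checks out — OK
C: has spelt, so not gluten-free; has coconut, so not coconut-free — reject
D: has oat flour, so not oat-free — reject
E: has wheat flour, so not gluten-free; has peanut, so not peanut-free — out
F: has cane sugar, so not no-added-sugar — no
G: has spelt, so not gluten-free — out
H: has coconut oil, so not coconut-free; has peanut, so not peanut-free — reject
I: has oat flour, so not oat-free — reject
J: has peanut, so not peanut-free — reject

B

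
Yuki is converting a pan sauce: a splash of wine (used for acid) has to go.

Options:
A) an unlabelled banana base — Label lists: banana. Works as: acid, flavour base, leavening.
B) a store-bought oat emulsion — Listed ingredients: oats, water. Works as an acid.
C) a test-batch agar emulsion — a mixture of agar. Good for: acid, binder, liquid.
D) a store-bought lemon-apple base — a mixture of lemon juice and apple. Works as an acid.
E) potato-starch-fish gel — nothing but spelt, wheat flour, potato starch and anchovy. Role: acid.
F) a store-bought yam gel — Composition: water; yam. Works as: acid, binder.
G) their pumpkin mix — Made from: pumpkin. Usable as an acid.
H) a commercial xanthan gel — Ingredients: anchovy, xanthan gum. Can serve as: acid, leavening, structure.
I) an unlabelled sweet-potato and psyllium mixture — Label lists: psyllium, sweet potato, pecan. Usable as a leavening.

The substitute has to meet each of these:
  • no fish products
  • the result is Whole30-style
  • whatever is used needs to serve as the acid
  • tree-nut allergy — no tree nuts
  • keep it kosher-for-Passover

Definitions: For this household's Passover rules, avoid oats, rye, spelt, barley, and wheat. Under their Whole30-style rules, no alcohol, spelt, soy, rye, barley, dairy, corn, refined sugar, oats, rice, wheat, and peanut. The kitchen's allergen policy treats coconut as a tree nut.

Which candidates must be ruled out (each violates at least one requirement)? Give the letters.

B, E, H, I

A: only banana; none excluded — OK
B: has oats, so not kosher-for-Passover; has oats, so not Whole30-style — out
C: Whole30-style, tree-nut-free — OK
D: every rule checks out — keep
E: has spelt, so not kosher-for-Passover; has spelt, so not Whole30-style (and 1 more) — no
F: all constraints satisfied — OK
G: nothing on the exclusion list — OK
H: has anchovy, so not fish-free — out
I: not usable as an acid; has pecan, so not tree-nut-free — reject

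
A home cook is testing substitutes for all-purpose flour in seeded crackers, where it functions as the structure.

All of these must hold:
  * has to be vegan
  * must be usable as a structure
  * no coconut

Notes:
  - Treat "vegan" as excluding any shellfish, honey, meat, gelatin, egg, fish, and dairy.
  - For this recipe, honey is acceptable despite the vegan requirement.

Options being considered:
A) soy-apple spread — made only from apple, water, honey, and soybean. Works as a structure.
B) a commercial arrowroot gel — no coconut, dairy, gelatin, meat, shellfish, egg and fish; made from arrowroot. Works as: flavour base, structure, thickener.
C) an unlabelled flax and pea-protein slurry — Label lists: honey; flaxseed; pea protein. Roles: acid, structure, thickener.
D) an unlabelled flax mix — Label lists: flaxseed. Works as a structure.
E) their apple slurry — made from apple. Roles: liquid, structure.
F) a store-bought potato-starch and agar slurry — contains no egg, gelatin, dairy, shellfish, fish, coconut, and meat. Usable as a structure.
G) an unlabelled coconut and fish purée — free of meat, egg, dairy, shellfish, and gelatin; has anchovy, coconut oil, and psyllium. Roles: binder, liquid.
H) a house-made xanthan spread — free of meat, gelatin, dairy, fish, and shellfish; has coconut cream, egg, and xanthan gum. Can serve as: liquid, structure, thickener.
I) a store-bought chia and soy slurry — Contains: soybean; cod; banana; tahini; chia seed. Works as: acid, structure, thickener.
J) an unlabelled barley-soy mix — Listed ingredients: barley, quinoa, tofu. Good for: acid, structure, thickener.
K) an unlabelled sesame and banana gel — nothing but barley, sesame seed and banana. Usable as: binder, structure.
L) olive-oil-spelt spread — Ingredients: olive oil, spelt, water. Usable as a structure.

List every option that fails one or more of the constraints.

A: honey is permitted under the vegan carve-out; nothing else excluded — keep
B: works as a structure, vegan, no coconut — valid
C: honey is permitted under the vegan carve-out; nothing else excluded — valid
D: every rule checks out — valid
E: only apple; none excluded — keep
F: vegan, no coconut — OK
G: not usable as a structure; has anchovy, so not vegan (and 1 more) — reject
H: has egg, so not vegan; has coconut cream, so not coconut-free — no
I: has cod, so not vegan — out
J: only barley, tofu and quinoa; none excluded — OK
K: nothing on the exclusion list — OK
L: only spelt, water, and olive oil; none excluded — valid

G, H, I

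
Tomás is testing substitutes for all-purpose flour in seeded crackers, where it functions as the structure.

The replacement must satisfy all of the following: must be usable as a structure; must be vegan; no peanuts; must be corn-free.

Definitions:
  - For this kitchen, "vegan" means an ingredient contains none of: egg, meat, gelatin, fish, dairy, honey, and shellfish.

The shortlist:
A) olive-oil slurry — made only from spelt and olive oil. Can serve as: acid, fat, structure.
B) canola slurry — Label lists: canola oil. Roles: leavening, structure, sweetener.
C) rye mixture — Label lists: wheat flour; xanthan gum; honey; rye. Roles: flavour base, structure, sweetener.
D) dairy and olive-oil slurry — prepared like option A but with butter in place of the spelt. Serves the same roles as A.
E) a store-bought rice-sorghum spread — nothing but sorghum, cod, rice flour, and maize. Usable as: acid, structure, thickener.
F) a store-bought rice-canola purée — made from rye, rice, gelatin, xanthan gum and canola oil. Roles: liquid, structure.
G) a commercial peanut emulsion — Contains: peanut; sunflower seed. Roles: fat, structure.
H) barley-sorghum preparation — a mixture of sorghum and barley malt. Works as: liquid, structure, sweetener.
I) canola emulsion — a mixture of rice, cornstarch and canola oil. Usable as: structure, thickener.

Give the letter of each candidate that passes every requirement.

A: only spelt and olive oil; none excluded — valid
B: no corn, no peanut — keep
C: has honey, so not vegan — out
D: has butter, so not vegan — reject
E: has cod, so not vegan; has maize, so not corn-free — reject
F: has gelatin, so not vegan — out
G: has peanut, so not peanut-free — no
H: only barley malt and sorghum; none excluded — OK
I: has cornstarch, so not corn-free — out

A, B, H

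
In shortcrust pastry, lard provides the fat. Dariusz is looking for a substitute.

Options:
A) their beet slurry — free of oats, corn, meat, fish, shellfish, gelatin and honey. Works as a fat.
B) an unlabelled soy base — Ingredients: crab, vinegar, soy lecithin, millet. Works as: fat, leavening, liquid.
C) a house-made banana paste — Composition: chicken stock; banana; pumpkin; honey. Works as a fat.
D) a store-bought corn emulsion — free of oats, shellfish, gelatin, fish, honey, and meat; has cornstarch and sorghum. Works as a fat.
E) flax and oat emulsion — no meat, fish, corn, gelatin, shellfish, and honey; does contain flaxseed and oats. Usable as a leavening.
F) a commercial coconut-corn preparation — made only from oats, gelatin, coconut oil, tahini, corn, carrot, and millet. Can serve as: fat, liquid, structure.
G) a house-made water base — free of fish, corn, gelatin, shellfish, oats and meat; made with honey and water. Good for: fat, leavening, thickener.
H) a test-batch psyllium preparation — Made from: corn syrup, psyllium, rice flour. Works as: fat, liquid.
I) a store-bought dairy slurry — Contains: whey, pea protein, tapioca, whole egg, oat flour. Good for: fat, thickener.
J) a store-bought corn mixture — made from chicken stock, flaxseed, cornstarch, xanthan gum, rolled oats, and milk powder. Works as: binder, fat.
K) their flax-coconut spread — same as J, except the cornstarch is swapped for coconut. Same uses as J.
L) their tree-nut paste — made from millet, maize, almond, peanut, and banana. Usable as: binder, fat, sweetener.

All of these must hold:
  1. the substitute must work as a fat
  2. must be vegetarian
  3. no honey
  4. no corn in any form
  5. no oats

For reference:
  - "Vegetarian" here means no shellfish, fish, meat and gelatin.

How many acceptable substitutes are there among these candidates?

A: all constraints satisfied — OK
B: has crab, so not vegetarian — reject
C: has chicken stock, so not vegetarian; has honey, so not honey-free — reject
D: has cornstarch, so not corn-free — reject
E: not usable as a fat; has oats, so not oat-free — no
F: has gelatin, so not vegetarian; has corn, so not corn-free (and 1 more) — out
G: has honey, so not honey-free — out
H: has corn syrup, so not corn-free — out
I: has oat flour, so not oat-free — out
J: has chicken stock, so not vegetarian; has cornstarch, so not corn-free (and 1 more) — reject
K: has chicken stock, so not vegetarian; has rolled oats, so not oat-free — reject
L: has maize, so not corn-free — reject

1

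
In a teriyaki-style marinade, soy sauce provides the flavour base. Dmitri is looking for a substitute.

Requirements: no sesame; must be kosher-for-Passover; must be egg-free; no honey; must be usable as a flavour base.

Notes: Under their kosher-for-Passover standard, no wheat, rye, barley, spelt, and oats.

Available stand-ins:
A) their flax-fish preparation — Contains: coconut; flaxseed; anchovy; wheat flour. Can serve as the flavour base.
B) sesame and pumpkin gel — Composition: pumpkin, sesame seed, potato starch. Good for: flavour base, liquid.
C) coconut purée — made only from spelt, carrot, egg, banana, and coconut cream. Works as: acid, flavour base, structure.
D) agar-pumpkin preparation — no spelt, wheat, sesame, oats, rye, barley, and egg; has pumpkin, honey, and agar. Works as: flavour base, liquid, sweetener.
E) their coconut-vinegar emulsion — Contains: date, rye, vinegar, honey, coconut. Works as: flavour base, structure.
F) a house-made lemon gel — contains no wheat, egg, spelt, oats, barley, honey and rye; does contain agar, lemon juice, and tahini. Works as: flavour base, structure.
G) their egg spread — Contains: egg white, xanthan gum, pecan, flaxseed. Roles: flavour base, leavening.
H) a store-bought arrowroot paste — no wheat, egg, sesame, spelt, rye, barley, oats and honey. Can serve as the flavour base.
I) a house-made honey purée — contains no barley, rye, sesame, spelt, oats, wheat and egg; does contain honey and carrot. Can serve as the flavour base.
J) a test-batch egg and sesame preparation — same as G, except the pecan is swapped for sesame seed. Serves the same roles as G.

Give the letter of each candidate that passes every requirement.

A: has wheat flour, so not kosher-for-Passover — out
B: has sesame seed, so not sesame-free — no
C: has spelt, so not kosher-for-Passover; has egg, so not egg-free — reject
D: has honey, so not honey-free — no
E: has rye, so not kosher-for-Passover; has honey, so not honey-free — reject
F: has tahini, so not sesame-free — reject
G: has egg white, so not egg-free — reject
H: works as a flavour base, no egg, no honey — valid
I: has honey, so not honey-free — out
J: has sesame seed, so not sesame-free; has egg white, so not egg-free — no

H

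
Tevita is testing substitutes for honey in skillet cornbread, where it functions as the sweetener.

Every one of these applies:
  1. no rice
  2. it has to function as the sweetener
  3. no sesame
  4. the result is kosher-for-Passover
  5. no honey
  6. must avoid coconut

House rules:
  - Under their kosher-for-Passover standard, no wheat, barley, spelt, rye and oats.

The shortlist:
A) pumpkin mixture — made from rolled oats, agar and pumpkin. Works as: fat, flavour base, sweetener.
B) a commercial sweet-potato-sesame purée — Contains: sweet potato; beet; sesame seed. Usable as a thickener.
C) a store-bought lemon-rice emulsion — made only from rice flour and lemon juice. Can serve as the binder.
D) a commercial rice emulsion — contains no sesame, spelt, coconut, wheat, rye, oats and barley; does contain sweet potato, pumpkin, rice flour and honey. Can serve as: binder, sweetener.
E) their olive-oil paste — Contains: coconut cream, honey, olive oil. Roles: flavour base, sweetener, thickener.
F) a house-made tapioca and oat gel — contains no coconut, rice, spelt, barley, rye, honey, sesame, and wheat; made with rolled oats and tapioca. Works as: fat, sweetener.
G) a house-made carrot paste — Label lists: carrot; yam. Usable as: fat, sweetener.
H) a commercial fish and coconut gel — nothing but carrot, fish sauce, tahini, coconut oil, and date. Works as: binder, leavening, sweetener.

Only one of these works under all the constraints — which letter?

A: has rolled oats, so not kosher-for-Passover — no
B: not usable as a sweetener; has sesame seed, so not sesame-free — no
C: not usable as a sweetener; has rice flour, so not rice-free — reject
D: has rice flour, so not rice-free; has honey, so not honey-free — reject
E: has honey, so not honey-free; has coconut cream, so not coconut-free — out
F: has rolled oats, so not kosher-for-Passover — reject
G: no sesame, no rice — valid
H: has tahini, so not sesame-free; has coconut oil, so not coconut-free — no

G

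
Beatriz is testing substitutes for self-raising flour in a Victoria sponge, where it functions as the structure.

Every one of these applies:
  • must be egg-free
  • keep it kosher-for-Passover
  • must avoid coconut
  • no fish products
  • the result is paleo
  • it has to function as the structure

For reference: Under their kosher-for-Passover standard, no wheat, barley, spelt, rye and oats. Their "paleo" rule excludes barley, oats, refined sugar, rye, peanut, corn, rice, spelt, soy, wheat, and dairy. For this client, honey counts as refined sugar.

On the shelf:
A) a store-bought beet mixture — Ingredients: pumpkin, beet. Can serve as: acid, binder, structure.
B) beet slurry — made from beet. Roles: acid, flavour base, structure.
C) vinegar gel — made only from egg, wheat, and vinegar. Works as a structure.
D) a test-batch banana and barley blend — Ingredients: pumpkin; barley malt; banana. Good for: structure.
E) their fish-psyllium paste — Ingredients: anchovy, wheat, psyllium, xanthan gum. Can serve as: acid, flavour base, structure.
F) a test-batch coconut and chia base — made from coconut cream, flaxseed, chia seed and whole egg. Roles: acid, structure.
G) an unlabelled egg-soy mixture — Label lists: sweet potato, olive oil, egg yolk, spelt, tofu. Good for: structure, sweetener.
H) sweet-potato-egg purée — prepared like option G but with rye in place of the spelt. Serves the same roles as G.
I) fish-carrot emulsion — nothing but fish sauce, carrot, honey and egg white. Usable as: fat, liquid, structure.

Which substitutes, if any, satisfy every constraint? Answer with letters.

A, B

A: only beet and pumpkin; none excluded — OK
B: only beet; none excluded — valid
C: has wheat, so not kosher-for-Passover; has wheat, so not paleo (and 1 more) — out
D: has barley malt, so not kosher-for-Passover; has barley malt, so not paleo — out
E: has wheat, so not kosher-for-Passover; has wheat, so not paleo (and 1 more) — reject
F: has coconut cream, so not coconut-free; has whole egg, so not egg-free — no
G: has spelt, so not kosher-for-Passover; has tofu, so not paleo (and 1 more) — no
H: has rye, so not kosher-for-Passover; has rye, so not paleo (and 1 more) — out
I: has honey, so not paleo; has fish sauce, so not fish-free (and 1 more) — out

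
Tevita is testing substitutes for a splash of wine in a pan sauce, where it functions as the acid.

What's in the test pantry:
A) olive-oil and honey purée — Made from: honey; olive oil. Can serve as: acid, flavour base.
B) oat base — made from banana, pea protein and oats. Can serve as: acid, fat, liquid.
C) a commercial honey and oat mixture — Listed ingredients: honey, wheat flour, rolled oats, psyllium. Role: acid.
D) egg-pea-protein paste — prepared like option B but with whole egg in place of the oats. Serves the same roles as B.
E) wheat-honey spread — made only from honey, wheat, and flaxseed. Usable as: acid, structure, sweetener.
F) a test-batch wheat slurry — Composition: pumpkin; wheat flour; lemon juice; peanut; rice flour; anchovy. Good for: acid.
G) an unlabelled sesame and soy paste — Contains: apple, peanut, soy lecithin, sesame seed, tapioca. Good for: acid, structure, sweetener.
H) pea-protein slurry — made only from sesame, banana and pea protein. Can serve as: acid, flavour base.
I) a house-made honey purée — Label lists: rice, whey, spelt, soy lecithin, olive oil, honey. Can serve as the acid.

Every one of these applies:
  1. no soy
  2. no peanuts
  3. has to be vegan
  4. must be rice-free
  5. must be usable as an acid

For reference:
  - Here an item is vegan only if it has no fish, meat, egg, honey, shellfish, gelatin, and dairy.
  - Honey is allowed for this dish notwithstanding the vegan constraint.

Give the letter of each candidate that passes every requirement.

A: honey is permitted under the vegan carve-out; nothing else excluded — OK
B: all constraints satisfied — keep
C: honey is permitted under the vegan carve-out; nothing else excluded — OK
D: has whole egg, so not vegan — no
E: honey is permitted under the vegan carve-out; nothing else excluded — valid
F: has anchovy, so not vegan; has rice flour, so not rice-free (and 1 more) — no
G: has peanut, so not peanut-free; has soy lecithin, so not soy-free — out
H: all constraints satisfied — OK
I: has whey, so not vegan; has rice, so not rice-free (and 1 more) — reject

A, B, C, E, H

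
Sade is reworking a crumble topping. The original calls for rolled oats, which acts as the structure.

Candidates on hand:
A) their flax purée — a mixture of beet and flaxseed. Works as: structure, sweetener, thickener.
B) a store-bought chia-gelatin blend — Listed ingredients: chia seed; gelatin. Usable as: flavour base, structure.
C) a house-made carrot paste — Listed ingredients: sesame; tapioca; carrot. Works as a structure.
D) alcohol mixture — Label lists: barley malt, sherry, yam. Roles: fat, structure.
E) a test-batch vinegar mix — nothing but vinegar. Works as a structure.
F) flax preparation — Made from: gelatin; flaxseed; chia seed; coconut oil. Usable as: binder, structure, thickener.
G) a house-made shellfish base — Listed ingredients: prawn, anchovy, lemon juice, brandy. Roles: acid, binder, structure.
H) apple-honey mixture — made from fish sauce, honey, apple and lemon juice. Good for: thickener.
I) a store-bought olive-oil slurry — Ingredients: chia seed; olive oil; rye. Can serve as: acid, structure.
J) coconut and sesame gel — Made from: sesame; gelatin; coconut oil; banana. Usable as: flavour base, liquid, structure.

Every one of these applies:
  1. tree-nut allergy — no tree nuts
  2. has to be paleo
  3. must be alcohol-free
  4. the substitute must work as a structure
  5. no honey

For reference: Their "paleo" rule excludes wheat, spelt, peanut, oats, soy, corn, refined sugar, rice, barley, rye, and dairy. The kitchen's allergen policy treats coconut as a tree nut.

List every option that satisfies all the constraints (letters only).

A: only flaxseed and beet; none excluded — valid
B: only gelatin and chia seed; none excluded — valid
C: only sesame, tapioca and carrot; none excluded — valid
D: has barley malt, so not paleo; has sherry, so not alcohol-free — reject
E: only vinegar; none excluded — valid
F: has coconut oil, so not tree-nut-free — reject
G: has brandy, so not alcohol-free — out
H: not usable as a structure; has honey, so not honey-free — reject
I: has rye, so not paleo — no
J: has coconut oil, so not tree-nut-free — out

A, B, C, E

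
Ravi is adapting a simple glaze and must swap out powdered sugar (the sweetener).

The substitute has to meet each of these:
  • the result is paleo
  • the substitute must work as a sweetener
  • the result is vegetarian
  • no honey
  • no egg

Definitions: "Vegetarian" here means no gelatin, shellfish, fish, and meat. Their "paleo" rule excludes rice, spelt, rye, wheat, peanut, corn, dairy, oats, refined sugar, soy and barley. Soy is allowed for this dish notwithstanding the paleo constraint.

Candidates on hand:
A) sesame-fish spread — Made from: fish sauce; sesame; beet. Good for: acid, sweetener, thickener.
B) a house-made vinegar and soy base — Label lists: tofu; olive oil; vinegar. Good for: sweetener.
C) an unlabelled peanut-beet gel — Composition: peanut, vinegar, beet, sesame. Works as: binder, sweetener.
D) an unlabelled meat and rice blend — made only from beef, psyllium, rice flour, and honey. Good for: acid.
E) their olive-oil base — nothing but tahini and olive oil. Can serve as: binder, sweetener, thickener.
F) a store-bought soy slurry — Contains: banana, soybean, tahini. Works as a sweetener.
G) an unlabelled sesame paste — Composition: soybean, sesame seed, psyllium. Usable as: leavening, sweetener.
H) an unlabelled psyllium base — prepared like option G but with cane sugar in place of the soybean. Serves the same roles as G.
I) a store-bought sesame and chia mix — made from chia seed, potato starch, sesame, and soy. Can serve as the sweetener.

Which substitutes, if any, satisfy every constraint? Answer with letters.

B, E, F, G, I

A: has fish sauce, so not vegetarian — out
B: soy is permitted under the paleo carve-out; nothing else excluded — keep
C: has peanut, so not paleo — reject
D: not usable as a sweetener; has beef, so not vegetarian (and 2 more) — reject
E: no honey, paleo — keep
F: soy is permitted under the paleo carve-out; nothing else excluded — OK
G: soy is permitted under the paleo carve-out; nothing else excluded — keep
H: has cane sugar, so not paleo — out
I: soy is permitted under the paleo carve-out; nothing else excluded — keep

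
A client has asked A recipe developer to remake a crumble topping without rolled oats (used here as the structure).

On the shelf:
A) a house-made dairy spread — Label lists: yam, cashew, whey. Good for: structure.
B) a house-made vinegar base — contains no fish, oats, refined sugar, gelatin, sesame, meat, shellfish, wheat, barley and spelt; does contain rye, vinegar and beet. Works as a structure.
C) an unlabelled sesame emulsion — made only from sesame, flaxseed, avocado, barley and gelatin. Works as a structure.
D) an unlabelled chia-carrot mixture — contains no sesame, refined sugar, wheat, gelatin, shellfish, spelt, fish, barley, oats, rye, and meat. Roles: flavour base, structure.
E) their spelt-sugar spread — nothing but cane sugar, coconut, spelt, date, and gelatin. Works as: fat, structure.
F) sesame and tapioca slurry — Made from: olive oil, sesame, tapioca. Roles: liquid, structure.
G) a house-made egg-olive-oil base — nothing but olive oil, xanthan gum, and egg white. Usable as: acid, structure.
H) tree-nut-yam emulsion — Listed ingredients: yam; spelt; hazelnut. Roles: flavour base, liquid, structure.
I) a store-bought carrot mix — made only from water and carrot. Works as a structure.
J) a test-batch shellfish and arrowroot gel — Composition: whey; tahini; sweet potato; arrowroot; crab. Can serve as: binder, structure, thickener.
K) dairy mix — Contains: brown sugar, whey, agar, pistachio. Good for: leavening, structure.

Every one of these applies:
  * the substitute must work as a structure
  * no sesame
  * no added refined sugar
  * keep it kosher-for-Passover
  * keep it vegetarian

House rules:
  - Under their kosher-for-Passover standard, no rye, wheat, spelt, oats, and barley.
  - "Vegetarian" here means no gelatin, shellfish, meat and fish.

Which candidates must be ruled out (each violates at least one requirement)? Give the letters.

A: nothing on the exclusion list — OK
B: has rye, so not kosher-for-Passover — out
C: has barley, so not kosher-for-Passover; has gelatin, so not vegetarian (and 1 more) — reject
D: kosher-for-Passover, no refined sugar — OK
E: has spelt, so not kosher-for-Passover; has gelatin, so not vegetarian (and 1 more) — reject
F: has sesame, so not sesame-free — no
G: only egg white, xanthan gum and olive oil; none excluded — valid
H: has spelt, so not kosher-for-Passover — no
I: every rule checks out — valid
J: has crab, so not vegetarian; has tahini, so not sesame-free — reject
K: has brown sugar, so not no-added-sugar — no

B, C, E, F, H, J, K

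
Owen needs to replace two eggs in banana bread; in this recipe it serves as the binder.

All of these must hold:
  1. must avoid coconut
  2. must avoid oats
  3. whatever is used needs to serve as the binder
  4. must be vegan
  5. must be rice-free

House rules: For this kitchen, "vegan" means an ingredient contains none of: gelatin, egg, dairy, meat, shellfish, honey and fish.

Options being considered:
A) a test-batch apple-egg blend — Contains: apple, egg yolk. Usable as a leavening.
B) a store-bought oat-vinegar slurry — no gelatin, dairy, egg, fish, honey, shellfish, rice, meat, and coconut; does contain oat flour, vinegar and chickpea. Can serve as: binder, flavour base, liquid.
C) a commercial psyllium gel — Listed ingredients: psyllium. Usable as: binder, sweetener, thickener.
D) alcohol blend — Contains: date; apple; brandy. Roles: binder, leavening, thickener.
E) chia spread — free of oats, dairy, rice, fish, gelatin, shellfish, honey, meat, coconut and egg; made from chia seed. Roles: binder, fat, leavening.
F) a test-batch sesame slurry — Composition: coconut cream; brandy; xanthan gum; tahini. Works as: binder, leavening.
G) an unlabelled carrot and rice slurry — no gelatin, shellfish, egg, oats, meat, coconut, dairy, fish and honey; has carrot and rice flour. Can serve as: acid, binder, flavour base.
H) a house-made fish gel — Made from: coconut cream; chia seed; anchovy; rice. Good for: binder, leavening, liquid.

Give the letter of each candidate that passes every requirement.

C, D, E

A: not usable as a binder; has egg yolk, so not vegan — no
B: has oat flour, so not oat-free — reject
C: only psyllium; none excluded — OK
D: works as a binder, vegan, no oats — valid
E: nothing on the exclusion list — OK
F: has coconut cream, so not coconut-free — reject
G: has rice flour, so not rice-free — no
H: has anchovy, so not vegan; has coconut cream, so not coconut-free (and 1 more) — out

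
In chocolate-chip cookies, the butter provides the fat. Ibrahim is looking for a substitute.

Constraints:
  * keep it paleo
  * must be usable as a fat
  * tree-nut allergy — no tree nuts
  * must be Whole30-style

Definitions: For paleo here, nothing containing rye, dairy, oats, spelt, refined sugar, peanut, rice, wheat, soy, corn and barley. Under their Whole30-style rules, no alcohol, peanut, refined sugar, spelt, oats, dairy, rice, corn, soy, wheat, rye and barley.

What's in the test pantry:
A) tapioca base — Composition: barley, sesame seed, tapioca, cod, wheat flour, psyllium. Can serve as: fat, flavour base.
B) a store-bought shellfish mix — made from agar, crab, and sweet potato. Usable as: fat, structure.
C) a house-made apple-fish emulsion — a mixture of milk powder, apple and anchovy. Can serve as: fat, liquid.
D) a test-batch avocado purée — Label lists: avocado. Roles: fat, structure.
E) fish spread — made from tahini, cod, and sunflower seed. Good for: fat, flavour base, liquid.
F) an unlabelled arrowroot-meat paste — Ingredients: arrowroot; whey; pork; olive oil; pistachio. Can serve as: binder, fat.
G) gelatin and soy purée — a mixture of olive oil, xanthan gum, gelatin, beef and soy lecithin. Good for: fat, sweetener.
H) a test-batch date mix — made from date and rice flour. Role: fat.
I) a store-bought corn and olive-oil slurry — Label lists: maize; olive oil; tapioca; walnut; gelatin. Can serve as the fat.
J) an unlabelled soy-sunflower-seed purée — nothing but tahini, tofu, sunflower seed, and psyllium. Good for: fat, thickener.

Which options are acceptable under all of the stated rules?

B, D, E

A: has barley, so not paleo; has barley, so not Whole30-style — reject
B: works as a fat, Whole30-style, paleo — valid
C: has milk powder, so not paleo; has milk powder, so not Whole30-style — reject
D: only avocado; none excluded — OK
E: nothing on the exclusion list — OK
F: has whey, so not paleo; has whey, so not Whole30-style (and 1 more) — no
G: has soy lecithin, so not paleo; has soy lecithin, so not Whole30-style — no
H: has rice flour, so not paleo; has rice flour, so not Whole30-style — no
I: has maize, so not paleo; has maize, so not Whole30-style (and 1 more) — reject
J: has tofu, so not paleo; has tofu, so not Whole30-style — out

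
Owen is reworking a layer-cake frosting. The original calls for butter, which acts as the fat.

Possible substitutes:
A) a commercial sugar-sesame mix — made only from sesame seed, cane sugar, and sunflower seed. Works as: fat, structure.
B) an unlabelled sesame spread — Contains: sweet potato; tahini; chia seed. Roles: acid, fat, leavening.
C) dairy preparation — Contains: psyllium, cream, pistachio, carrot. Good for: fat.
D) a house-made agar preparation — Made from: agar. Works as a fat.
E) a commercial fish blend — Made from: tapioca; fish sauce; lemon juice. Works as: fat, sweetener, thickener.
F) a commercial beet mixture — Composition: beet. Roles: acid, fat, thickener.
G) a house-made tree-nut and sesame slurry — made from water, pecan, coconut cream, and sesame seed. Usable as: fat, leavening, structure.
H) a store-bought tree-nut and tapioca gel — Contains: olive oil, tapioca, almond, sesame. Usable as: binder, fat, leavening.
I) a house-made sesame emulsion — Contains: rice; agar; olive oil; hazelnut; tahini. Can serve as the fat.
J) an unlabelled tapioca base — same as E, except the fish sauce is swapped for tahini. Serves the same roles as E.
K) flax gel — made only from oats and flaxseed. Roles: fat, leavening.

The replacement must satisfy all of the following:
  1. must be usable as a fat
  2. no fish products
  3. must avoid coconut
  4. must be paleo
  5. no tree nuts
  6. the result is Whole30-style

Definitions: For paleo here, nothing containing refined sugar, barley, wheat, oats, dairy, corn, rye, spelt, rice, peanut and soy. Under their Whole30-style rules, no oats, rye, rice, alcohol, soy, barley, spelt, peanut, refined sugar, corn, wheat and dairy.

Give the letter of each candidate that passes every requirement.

A: has cane sugar, so not paleo; has cane sugar, so not Whole30-style — no
B: works as a fat, paleo, no tree nuts — valid
C: has cream, so not paleo; has cream, so not Whole30-style (and 1 more) — reject
D: only agar; none excluded — keep
E: has fish sauce, so not fish-free — out
F: works as a fat, Whole30-style, no tree nuts — valid
G: has coconut cream, so not coconut-free; has pecan, so not tree-nut-free — out
H: has almond, so not tree-nut-free — reject
I: has rice, so not paleo; has rice, so not Whole30-style (and 1 more) — out
J: paleo, no tree nuts — valid
K: has oats, so not paleo; has oats, so not Whole30-style — no

B, D, F, J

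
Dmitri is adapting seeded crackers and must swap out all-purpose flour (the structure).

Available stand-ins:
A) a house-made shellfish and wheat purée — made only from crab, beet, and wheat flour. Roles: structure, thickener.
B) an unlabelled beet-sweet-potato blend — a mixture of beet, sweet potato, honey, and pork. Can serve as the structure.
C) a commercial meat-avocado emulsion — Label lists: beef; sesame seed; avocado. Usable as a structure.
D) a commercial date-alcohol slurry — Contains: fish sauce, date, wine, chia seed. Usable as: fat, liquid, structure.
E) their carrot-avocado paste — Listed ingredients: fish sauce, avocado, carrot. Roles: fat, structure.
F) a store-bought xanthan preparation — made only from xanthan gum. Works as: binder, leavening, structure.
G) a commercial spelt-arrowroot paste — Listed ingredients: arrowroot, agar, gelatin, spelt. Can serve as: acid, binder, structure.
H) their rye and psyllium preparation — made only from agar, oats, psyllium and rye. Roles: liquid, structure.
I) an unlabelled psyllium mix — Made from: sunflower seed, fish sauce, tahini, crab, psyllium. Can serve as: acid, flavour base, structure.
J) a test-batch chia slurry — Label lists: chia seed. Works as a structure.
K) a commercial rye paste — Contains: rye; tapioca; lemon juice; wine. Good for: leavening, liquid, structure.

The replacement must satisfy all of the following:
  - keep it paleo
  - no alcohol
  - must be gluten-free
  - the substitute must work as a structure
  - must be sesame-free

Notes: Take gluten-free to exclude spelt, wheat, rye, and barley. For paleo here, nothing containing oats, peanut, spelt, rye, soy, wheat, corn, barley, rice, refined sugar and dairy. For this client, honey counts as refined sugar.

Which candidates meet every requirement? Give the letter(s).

A: has wheat flour, so not gluten-free; has wheat flour, so not paleo — out
B: has honey, so not paleo — reject
C: has sesame seed, so not sesame-free — out
D: has wine, so not alcohol-free — reject
E: only fish sauce, avocado and carrot; none excluded — valid
F: works as a structure, gluten-free, no alcohol — keep
G: has spelt, so not gluten-free; has spelt, so not paleo — out
H: has rye, so not gluten-free; has oats, so not paleo — reject
I: has tahini, so not sesame-free — out
J: gluten-free, no alcohol — keep
K: has rye, so not gluten-free; has rye, so not paleo (and 1 more) — reject

E, F, J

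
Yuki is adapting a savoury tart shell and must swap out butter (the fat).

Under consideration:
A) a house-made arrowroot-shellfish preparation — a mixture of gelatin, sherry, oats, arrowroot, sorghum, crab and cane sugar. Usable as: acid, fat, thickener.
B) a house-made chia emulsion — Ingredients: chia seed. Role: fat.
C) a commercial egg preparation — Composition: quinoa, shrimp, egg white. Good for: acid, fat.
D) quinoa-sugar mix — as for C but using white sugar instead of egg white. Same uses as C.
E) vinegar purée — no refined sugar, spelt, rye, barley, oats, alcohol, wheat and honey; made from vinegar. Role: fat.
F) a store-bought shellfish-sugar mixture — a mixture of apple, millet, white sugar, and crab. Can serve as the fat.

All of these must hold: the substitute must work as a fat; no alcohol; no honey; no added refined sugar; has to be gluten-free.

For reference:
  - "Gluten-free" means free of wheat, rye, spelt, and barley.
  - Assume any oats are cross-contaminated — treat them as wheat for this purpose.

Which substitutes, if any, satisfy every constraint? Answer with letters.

B, C, E

A: has oats, so not gluten-free; has cane sugar, so not no-added-sugar (and 1 more) — no
B: gluten-free, no refined sugar — valid
C: gluten-free, no refined sugar — keep
D: has white sugar, so not no-added-sugar — out
E: no refined sugar, no honey — keep
F: has white sugar, so not no-added-sugar — no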